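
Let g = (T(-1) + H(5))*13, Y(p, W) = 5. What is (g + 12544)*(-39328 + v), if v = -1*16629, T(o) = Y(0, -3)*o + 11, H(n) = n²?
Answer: -724475279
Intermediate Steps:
T(o) = 11 + 5*o (T(o) = 5*o + 11 = 11 + 5*o)
g = 403 (g = ((11 + 5*(-1)) + 5²)*13 = ((11 - 5) + 25)*13 = (6 + 25)*13 = 31*13 = 403)
v = -16629
(g + 12544)*(-39328 + v) = (403 + 12544)*(-39328 - 16629) = 12947*(-55957) = -724475279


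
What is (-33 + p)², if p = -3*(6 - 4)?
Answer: 1521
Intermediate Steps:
p = -6 (p = -3*2 = -6)
(-33 + p)² = (-33 - 6)² = (-39)² = 1521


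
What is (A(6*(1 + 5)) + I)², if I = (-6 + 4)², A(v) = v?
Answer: 1600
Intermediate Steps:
I = 4 (I = (-2)² = 4)
(A(6*(1 + 5)) + I)² = (6*(1 + 5) + 4)² = (6*6 + 4)² = (36 + 4)² = 40² = 1600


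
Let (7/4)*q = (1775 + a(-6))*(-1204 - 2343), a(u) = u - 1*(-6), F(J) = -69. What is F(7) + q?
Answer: -25184183/7 ≈ -3.5977e+6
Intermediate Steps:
a(u) = 6 + u (a(u) = u + 6 = 6 + u)
q = -25183700/7 (q = 4*((1775 + (6 - 6))*(-1204 - 2343))/7 = 4*((1775 + 0)*(-3547))/7 = 4*(1775*(-3547))/7 = (4/7)*(-6295925) = -25183700/7 ≈ -3.5977e+6)
F(7) + q = -69 - 25183700/7 = -25184183/7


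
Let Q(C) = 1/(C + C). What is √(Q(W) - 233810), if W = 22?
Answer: 3*I*√12573781/22 ≈ 483.54*I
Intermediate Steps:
Q(C) = 1/(2*C)
√(Q(W) - 233810) = √((½)/22 - 233810) = √((½)*(1/22) - 233810) = √(1/44 - 233810) = √(-10287639/44) = 3*I*√12573781/22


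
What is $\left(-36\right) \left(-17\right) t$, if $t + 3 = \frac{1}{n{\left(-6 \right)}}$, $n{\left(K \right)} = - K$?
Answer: $-1734$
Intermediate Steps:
$t = - \frac{17}{6}$ ($t = -3 + \frac{1}{\left(-1\right) \left(-6\right)} = -3 + \frac{1}{6} = - \frac{17}{6} \approx -2.8333$)
$\left(-36\right) \left(-17\right) t = \left(-36\right) \left(-17\right) \left(- \frac{17}{6}\right) = 612 \left(- \frac{17}{6}\right) = -1734$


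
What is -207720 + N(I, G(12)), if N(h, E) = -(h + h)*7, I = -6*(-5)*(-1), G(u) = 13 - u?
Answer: -207300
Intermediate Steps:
I = -30 (I = 30*(-1) = -30)
N(h, E) = -14*h (N(h, E) = -2*h*7 = -14*h)
-207720 + N(I, G(12)) = -207720 - 14*(-30) = -207720 + 420 = -207300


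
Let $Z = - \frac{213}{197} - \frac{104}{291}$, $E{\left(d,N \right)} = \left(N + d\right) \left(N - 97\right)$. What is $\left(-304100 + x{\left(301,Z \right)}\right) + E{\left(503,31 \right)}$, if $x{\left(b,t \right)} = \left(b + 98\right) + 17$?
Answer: $-338928$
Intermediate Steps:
$E{\left(d,N \right)} = \left(-97 + N\right) \left(N + d\right)$ ($E{\left(d,N \right)} = \left(N + d\right) \left(-97 + N\right) = \left(-97 + N\right) \left(N + d\right)$)
$Z = - \frac{82471}{57327}$ ($Z = \left(-213\right) \frac{1}{197} - \frac{104}{291} = - \frac{213}{197} - \frac{104}{291} = - \frac{82471}{57327} \approx -1.4386$)
$x{\left(b,t \right)} = 115 + b$ ($x{\left(b,t \right)} = \left(98 + b\right) + 17 = 115 + b$)
$\left(-304100 + x{\left(301,Z \right)}\right) + E{\left(503,31 \right)} = \left(-304100 + \left(115 + 301\right)\right) + \left(31^{2} - 3007 - 48791 + 31 \cdot 503\right) = \left(-304100 + 416\right) + \left(961 - 3007 - 48791 + 15593\right) = -303684 - 35244 = -338928$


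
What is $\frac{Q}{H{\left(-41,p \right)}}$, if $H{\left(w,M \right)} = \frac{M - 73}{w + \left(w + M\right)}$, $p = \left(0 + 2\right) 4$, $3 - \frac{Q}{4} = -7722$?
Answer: $\frac{457320}{13} \approx 35178.0$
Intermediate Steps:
$Q = 30900$ ($Q = 12 - -30888 = 12 + 30888 = 30900$)
$p = 8$ ($p = 2 \cdot 4 = 8$)
$H{\left(w,M \right)} = \frac{-73 + M}{M + 2 w}$ ($H{\left(w,M \right)} = \frac{-73 + M}{w + \left(M + w\right)} = \frac{-73 + M}{M + 2 w}$)
$\frac{Q}{H{\left(-41,p \right)}} = \frac{30900}{\frac{1}{8 + 2 \left(-41\right)} \left(-73 + 8\right)} = \frac{30900}{\frac{1}{8 - 82} \left(-65\right)} = \frac{30900}{\frac{1}{-74} \left(-65\right)} = \frac{30900}{\left(- \frac{1}{74}\right) \left(-65\right)} = \frac{30900}{\frac{65}{74}} = 30900 \cdot \frac{74}{65} = \frac{457320}{13}$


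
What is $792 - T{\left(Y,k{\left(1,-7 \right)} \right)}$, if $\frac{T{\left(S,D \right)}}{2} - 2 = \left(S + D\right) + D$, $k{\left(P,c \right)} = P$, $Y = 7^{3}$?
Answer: $98$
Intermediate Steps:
$Y = 343$
$T{\left(S,D \right)} = 4 + 2 S + 4 D$ ($T{\left(S,D \right)} = 4 + 2 \left(\left(S + D\right) + D\right) = 4 + 2 \left(\left(D + S\right) + D\right) = 4 + 2 \left(S + 2 D\right) = 4 + \left(2 S + 4 D\right) = 4 + 2 S + 4 D$)
$792 - T{\left(Y,k{\left(1,-7 \right)} \right)} = 792 - \left(4 + 2 \cdot 343 + 4 \cdot 1\right) = 792 - \left(4 + 686 + 4\right) = 792 - 694 = 98$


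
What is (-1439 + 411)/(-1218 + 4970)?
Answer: -257/938 ≈ -0.27399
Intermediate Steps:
(-1439 + 411)/(-1218 + 4970) = -1028/3752 = -1028*1/3752 = -257/938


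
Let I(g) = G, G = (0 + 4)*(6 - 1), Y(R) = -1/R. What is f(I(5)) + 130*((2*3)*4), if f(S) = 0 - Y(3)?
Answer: 9361/3 ≈ 3120.3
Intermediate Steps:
G = 20 (G = 4*5 = 20)
I(g) = 20
f(S) = 1/3 (f(S) = 0 - (-1)/3 = 0 - 1*(-1/3) = 0 + 1/3 = 1/3)
f(I(5)) + 130*((2*3)*4) = 1/3 + 130*((2*3)*4) = 1/3 + 130*(6*4) = 1/3 + 130*24 = 1/3 + 3120 = 9361/3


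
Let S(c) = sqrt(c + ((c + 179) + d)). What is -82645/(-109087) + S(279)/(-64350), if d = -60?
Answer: 82645/109087 - sqrt(677)/64350 ≈ 0.75720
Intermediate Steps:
S(c) = sqrt(119 + 2*c) (S(c) = sqrt(c + ((c + 179) - 60)) = sqrt(c + ((179 + c) - 60)) = sqrt(c + (119 + c)) = sqrt(119 + 2*c))
-82645/(-109087) + S(279)/(-64350) = -82645/(-109087) + sqrt(119 + 2*279)/(-64350) = -82645*(-1/109087) + sqrt(119 + 558)*(-1/64350) = 82645/109087 + sqrt(677)*(-1/64350) = 82645/109087 - sqrt(677)/64350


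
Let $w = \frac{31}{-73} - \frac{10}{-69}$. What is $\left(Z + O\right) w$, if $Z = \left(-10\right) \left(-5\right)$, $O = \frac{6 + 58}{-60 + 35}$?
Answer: $- \frac{1671074}{125925} \approx -13.27$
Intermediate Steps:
$O = - \frac{64}{25}$ ($O = \frac{64}{-25} = 64 \left(- \frac{1}{25}\right) = - \frac{64}{25} \approx -2.56$)
$Z = 50$
$w = - \frac{1409}{5037}$ ($w = 31 \left(- \frac{1}{73}\right) - - \frac{10}{69} = - \frac{31}{73} + \frac{10}{69} = - \frac{1409}{5037} \approx -0.27973$)
$\left(Z + O\right) w = \left(50 - \frac{64}{25}\right) \left(- \frac{1409}{5037}\right) = \frac{1186}{25} \left(- \frac{1409}{5037}\right) = - \frac{1671074}{125925}$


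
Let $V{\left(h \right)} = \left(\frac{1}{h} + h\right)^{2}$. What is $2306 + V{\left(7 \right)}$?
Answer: $\frac{115494}{49} \approx 2357.0$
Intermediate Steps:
$V{\left(h \right)} = \left(h + \frac{1}{h}\right)^{2}$
$2306 + V{\left(7 \right)} = 2306 + \frac{\left(1 + 7^{2}\right)^{2}}{49} = 2306 + \frac{\left(1 + 49\right)^{2}}{49} = 2306 + \frac{50^{2}}{49} = 2306 + \frac{1}{49} \cdot 2500 = 2306 + \frac{2500}{49} = \frac{115494}{49}$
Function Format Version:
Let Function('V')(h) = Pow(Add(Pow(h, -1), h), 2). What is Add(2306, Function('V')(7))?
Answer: Rational(115494, 49) ≈ 2357.0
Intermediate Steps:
Function('V')(h) = Pow(Add(h, Pow(h, -1)), 2)
Add(2306, Function('V')(7)) = Add(2306, Mul(Pow(7, -2), Pow(Add(1, Pow(7, 2)), 2))) = Add(2306, Mul(Rational(1, 49), Pow(Add(1, 49), 2))) = Add(2306, Mul(Rational(1, 49), Pow(50, 2))) = Add(2306, Mul(Rational(1, 49), 2500)) = Add(2306, Rational(2500, 49)) = Rational(115494, 49)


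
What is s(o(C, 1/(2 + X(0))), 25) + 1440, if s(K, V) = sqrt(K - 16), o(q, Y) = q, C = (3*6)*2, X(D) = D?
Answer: 1440 + 2*sqrt(5) ≈ 1444.5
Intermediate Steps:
C = 36 (C = 18*2 = 36)
s(K, V) = sqrt(-16 + K)
s(o(C, 1/(2 + X(0))), 25) + 1440 = sqrt(-16 + 36) + 1440 = sqrt(20) + 1440 = 2*sqrt(5) + 1440 = 1440 + 2*sqrt(5)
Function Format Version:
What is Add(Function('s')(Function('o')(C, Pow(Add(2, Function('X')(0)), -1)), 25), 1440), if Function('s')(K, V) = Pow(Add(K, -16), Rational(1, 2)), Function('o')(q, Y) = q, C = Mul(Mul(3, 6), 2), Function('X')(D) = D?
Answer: Add(1440, Mul(2, Pow(5, Rational(1, 2)))) ≈ 1444.5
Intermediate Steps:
C = 36 (C = Mul(18, 2) = 36)
Function('s')(K, V) = Pow(Add(-16, K), Rational(1, 2))
Add(Function('s')(Function('o')(C, Pow(Add(2, Function('X')(0)), -1)), 25), 1440) = Add(Pow(Add(-16, 36), Rational(1, 2)), 1440) = Add(Pow(20, Rational(1, 2)), 1440) = Add(Mul(2, Pow(5, Rational(1, 2))), 1440) = Add(1440, Mul(2, Pow(5, Rational(1, 2))))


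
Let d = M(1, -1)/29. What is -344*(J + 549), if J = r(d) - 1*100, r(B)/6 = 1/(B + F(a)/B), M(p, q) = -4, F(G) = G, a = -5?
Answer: -647255608/4189 ≈ -1.5451e+5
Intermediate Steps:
d = -4/29 ≈ -0.13793
r(B) = 6/(B - 5/B)
J = -418204/4189 (J = 6*(-4/29)/(-5 + (-4/29)**2) - 1*100 = 6*(-4/29)/(-5 + 16/841) - 100 = 6*(-4/29)/(-4189/841) - 100 = 6*(-4/29)*(-841/4189) - 100 = 696/4189 - 100 = -418204/4189 ≈ -99.834)
-344*(J + 549) = -344*(-418204/4189 + 549) = -344*1881557/4189 = -647255608/4189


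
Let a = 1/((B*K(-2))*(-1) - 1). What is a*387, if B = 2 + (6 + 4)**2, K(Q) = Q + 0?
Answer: 387/203 ≈ 1.9064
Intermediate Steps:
K(Q) = Q
B = 102 (B = 2 + 10**2 = 2 + 100 = 102)
a = 1/203 (a = 1/((102*(-2))*(-1) - 1) = 1/(-204*(-1) - 1) = 1/(204 - 1) = 1/203 ≈ 0.0049261)
a*387 = (1/203)*387 = 387/203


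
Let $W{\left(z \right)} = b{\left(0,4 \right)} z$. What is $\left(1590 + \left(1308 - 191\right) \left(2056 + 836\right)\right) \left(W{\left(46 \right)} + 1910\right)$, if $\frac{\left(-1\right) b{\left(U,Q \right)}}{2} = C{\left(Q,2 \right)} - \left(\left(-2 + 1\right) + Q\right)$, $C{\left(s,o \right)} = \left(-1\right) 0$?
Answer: $7065051444$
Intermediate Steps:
$C{\left(s,o \right)} = 0$
$b{\left(U,Q \right)} = -2 + 2 Q$ ($b{\left(U,Q \right)} = - 2 \left(0 - \left(\left(-2 + 1\right) + Q\right)\right) = - 2 \left(0 - \left(-1 + Q\right)\right) = - 2 \left(1 - Q\right) = -2 + 2 Q$)
$W{\left(z \right)} = 6 z$ ($W{\left(z \right)} = \left(-2 + 2 \cdot 4\right) z = \left(-2 + 8\right) z = 6 z$)
$\left(1590 + \left(1308 - 191\right) \left(2056 + 836\right)\right) \left(W{\left(46 \right)} + 1910\right) = \left(1590 + \left(1308 - 191\right) \left(2056 + 836\right)\right) \left(6 \cdot 46 + 1910\right) = \left(1590 + 1117 \cdot 2892\right) \left(276 + 1910\right) = \left(1590 + 3230364\right) 2186 = 3231954 \cdot 2186 = 7065051444$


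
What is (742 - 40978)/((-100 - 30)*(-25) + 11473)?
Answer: -40236/14723 ≈ -2.7329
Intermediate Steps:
(742 - 40978)/((-100 - 30)*(-25) + 11473) = -40236/(-130*(-25) + 11473) = -40236/(3250 + 11473) = -40236/14723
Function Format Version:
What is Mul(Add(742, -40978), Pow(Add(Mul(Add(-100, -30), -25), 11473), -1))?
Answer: Rational(-40236, 14723) ≈ -2.7329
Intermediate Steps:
Mul(Add(742, -40978), Pow(Add(Mul(Add(-100, -30), -25), 11473), -1)) = Mul(-40236, Pow(Add(Mul(-130, -25), 11473), -1)) = Mul(-40236, Pow(Add(3250, 11473), -1)) = Mul(-40236, Pow(14723, -1)) = Mul(-40236, Rational(1, 14723)) = Rational(-40236, 14723)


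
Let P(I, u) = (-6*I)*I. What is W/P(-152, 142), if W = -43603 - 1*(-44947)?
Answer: -7/722 ≈ -0.0096953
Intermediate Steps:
P(I, u) = -6*I²
W = 1344 (W = -43603 + 44947 = 1344)
W/P(-152, 142) = 1344/((-6*(-152)²)) = 1344/((-6*23104)) = 1344/(-138624) = 1344*(-1/138624) = -7/722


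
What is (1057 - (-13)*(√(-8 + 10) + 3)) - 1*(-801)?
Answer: 1897 + 13*√2 ≈ 1915.4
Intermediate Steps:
(1057 - (-13)*(√(-8 + 10) + 3)) - 1*(-801) = (1057 - (-13)*(√2 + 3)) + 801 = (1057 - (-13)*(3 + √2)) + 801 = (1057 - (-39 - 13*√2)) + 801 = (1057 + (39 + 13*√2)) + 801 = (1096 + 13*√2) + 801 = 1897 + 13*√2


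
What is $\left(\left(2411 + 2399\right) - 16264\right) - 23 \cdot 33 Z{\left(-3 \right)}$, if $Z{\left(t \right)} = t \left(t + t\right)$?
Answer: $-25116$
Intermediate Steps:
$Z{\left(t \right)} = 2 t^{2}$ ($Z{\left(t \right)} = t 2 t = 2 t^{2}$)
$\left(\left(2411 + 2399\right) - 16264\right) - 23 \cdot 33 Z{\left(-3 \right)} = \left(\left(2411 + 2399\right) - 16264\right) - 23 \cdot 33 \cdot 2 \left(-3\right)^{2} = \left(4810 - 16264\right) - 759 \cdot 2 \cdot 9 = -11454 - 759 \cdot 18 = -11454 - 13662 = -25116$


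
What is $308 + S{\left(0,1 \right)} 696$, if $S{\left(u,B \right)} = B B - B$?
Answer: $308$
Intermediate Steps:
$S{\left(u,B \right)} = B^{2} - B$
$308 + S{\left(0,1 \right)} 696 = 308 + 1 \left(-1 + 1\right) 696 = 308 + 1 \cdot 0 \cdot 696 = 308 + 0 \cdot 696 = 308 + 0 = 308$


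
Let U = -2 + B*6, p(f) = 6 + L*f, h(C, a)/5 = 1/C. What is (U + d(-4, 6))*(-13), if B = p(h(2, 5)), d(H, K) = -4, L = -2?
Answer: 0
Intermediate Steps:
h(C, a) = 5/C
p(f) = 6 - 2*f
B = 1 (B = 6 - 10/2 = 6 - 2*5/2 = 6 - 5 = 1)
U = 4 (U = -2 + 1*6 = -2 + 6 = 4)
(U + d(-4, 6))*(-13) = (4 - 4)*(-13) = 0*(-13) = 0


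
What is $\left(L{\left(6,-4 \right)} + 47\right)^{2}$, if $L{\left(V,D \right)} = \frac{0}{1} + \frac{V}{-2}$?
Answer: $1936$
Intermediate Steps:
$L{\left(V,D \right)} = - \frac{V}{2}$ ($L{\left(V,D \right)} = 0 \cdot 1 + V \left(- \frac{1}{2}\right) = 0 - \frac{V}{2} = - \frac{V}{2}$)
$\left(L{\left(6,-4 \right)} + 47\right)^{2} = \left(\left(- \frac{1}{2}\right) 6 + 47\right)^{2} = \left(-3 + 47\right)^{2} = 44^{2} = 1936$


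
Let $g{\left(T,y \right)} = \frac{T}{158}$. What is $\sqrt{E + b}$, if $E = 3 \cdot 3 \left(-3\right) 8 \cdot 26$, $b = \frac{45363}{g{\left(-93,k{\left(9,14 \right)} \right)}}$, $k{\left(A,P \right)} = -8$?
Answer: $\frac{i \sqrt{79459634}}{31} \approx 287.55 i$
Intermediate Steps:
$g{\left(T,y \right)} = \frac{T}{158}$ ($g{\left(T,y \right)} = T \frac{1}{158} = \frac{T}{158}$)
$b = - \frac{2389118}{31}$ ($b = \frac{45363}{\frac{1}{158} \left(-93\right)} = \frac{45363}{- \frac{93}{158}} = 45363 \left(- \frac{158}{93}\right) = - \frac{2389118}{31} \approx -77068.0$)
$E = -5616$ ($E = 9 \left(-3\right) 8 \cdot 26 = \left(-27\right) 8 \cdot 26 = \left(-216\right) 26 = -5616$)
$\sqrt{E + b} = \sqrt{-5616 - \frac{2389118}{31}} = \sqrt{- \frac{2563214}{31}} = \frac{i \sqrt{79459634}}{31}$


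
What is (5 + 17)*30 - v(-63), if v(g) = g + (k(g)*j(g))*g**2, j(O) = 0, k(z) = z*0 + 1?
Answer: 723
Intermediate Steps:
k(z) = 1 (k(z) = 0 + 1 = 1)
v(g) = g (v(g) = g + (1*0)*g**2 = g + 0*g**2 = g + 0 = g)
(5 + 17)*30 - v(-63) = (5 + 17)*30 - 1*(-63) = 22*30 + 63 = 660 + 63 = 723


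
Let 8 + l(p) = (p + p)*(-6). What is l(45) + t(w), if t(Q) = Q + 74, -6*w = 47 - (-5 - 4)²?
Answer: -1405/3 ≈ -468.33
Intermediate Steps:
l(p) = -8 - 12*p (l(p) = -8 + (p + p)*(-6) = -8 + (2*p)*(-6) = -8 - 12*p)
w = 17/3 (w = -(47 - (-5 - 4)²)/6 = -(47 - 1*(-9)²)/6 = -(47 - 1*81)/6 = -(47 - 81)/6 = -⅙*(-34) = 17/3 ≈ 5.6667)
t(Q) = 74 + Q
l(45) + t(w) = (-8 - 12*45) + (74 + 17/3) = (-8 - 540) + 239/3 = -548 + 239/3 = -1405/3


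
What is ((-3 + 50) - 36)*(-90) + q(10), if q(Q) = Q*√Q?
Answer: -990 + 10*√10 ≈ -958.38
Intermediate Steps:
q(Q) = Q^(3/2)
((-3 + 50) - 36)*(-90) + q(10) = ((-3 + 50) - 36)*(-90) + 10^(3/2) = (47 - 36)*(-90) + 10*√10 = 11*(-90) + 10*√10 = -990 + 10*√10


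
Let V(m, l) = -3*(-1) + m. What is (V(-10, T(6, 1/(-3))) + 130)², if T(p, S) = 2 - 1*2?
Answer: 15129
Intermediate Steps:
T(p, S) = 0 (T(p, S) = 2 - 2 = 0)
V(m, l) = 3 + m
(V(-10, T(6, 1/(-3))) + 130)² = ((3 - 10) + 130)² = (-7 + 130)² = 123² = 15129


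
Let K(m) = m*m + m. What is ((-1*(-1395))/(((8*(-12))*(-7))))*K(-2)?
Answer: 465/112 ≈ 4.1518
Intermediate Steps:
K(m) = m + m² (K(m) = m² + m = m + m²)
((-1*(-1395))/(((8*(-12))*(-7))))*K(-2) = ((-1*(-1395))/(((8*(-12))*(-7))))*(-2*(1 - 2)) = (1395/((-96*(-7))))*(-2*(-1)) = (1395/672)*2 = (1395*(1/672))*2 = (465/224)*2 = 465/112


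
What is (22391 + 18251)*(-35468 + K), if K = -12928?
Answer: -1966910232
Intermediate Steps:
(22391 + 18251)*(-35468 + K) = (22391 + 18251)*(-35468 - 12928) = 40642*(-48396) = -1966910232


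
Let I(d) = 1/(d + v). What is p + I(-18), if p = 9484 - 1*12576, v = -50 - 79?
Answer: -454525/147 ≈ -3092.0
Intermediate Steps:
v = -129
I(d) = 1/(-129 + d) (I(d) = 1/(d - 129) = 1/(-129 + d))
p = -3092 (p = 9484 - 12576 = -3092)
p + I(-18) = -3092 + 1/(-129 - 18) = -3092 + 1/(-147) = -3092 - 1/147 = -454525/147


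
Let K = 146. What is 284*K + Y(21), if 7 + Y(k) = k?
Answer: 41478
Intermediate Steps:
Y(k) = -7 + k
284*K + Y(21) = 284*146 + (-7 + 21) = 41464 + 14 = 41478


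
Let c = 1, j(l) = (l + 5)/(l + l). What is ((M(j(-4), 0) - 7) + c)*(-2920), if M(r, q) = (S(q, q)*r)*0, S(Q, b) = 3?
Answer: 17520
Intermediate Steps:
j(l) = (5 + l)/(2*l) (j(l) = (5 + l)/((2*l)) = (5 + l)*(1/(2*l)) = (5 + l)/(2*l))
M(r, q) = 0 (M(r, q) = (3*r)*0 = 0)
((M(j(-4), 0) - 7) + c)*(-2920) = ((0 - 7) + 1)*(-2920) = (-7 + 1)*(-2920) = -6*(-2920) = 17520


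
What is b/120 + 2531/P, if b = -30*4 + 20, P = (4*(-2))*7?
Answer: -7733/168 ≈ -46.030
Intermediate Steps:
P = -56 (P = -8*7 = -56)
b = -100 (b = -120 + 20 = -100)
b/120 + 2531/P = -100/120 + 2531/(-56) = -100*1/120 + 2531*(-1/56) = -5/6 - 2531/56 = -7733/168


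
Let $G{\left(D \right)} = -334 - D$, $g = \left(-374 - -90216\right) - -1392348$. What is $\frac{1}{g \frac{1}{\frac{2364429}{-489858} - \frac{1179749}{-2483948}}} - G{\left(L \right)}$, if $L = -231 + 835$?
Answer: $\frac{56389489912985518681}{60116727174299032} \approx 938.0$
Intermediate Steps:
$L = 604$
$g = 1482190$ ($g = \left(-374 + 90216\right) + 1392348 = 89842 + 1392348 = 1482190$)
$\frac{1}{g \frac{1}{\frac{2364429}{-489858} - \frac{1179749}{-2483948}}} - G{\left(L \right)} = \frac{1}{1482190 \frac{1}{\frac{2364429}{-489858} - \frac{1179749}{-2483948}}} - \left(-334 - 604\right) = \frac{1}{1482190 \frac{1}{2364429 \left(- \frac{1}{489858}\right) - - \frac{1179749}{2483948}}} - \left(-334 - 604\right) = \frac{1}{1482190 \frac{1}{- \frac{788143}{163286} + \frac{1179749}{2483948}}} - -938 = \frac{1}{1482190 \frac{1}{- \frac{882534866675}{202796966564}}} + 938 = \frac{1}{1482190 \left(- \frac{202796966564}{882534866675}\right)} + 938 = \frac{1}{- \frac{60116727174299032}{176506973335}} + 938 = - \frac{176506973335}{60116727174299032} + 938 = \frac{56389489912985518681}{60116727174299032}$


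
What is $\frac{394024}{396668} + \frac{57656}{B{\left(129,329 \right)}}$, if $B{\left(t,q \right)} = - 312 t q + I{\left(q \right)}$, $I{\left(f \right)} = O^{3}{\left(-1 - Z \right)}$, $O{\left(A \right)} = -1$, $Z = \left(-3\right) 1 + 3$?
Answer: $\frac{1298658787506}{1313129053031} \approx 0.98898$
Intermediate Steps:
$Z = 0$ ($Z = -3 + 3 = 0$)
$I{\left(f \right)} = -1$ ($I{\left(f \right)} = \left(-1\right)^{3} = -1$)
$B{\left(t,q \right)} = -1 - 312 q t$ ($B{\left(t,q \right)} = - 312 t q - 1 = - 312 q t - 1 = -1 - 312 q t$)
$\frac{394024}{396668} + \frac{57656}{B{\left(129,329 \right)}} = \frac{394024}{396668} + \frac{57656}{-1 - 102648 \cdot 129} = 394024 \cdot \frac{1}{396668} + \frac{57656}{-1 - 13241592} = \frac{98506}{99167} + \frac{57656}{-13241593} = \frac{98506}{99167} + 57656 \left(- \frac{1}{13241593}\right) = \frac{98506}{99167} - \frac{57656}{13241593} = \frac{1298658787506}{1313129053031}$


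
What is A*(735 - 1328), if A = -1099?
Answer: 651707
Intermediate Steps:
A*(735 - 1328) = -1099*(735 - 1328) = -1099*(-593) = 651707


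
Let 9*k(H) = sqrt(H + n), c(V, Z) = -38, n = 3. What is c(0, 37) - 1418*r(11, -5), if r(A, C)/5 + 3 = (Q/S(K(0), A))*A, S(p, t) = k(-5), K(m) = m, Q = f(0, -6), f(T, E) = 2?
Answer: 21232 + 701910*I*sqrt(2) ≈ 21232.0 + 9.9265e+5*I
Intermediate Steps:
k(H) = sqrt(3 + H)/9 (k(H) = sqrt(H + 3)/9 = sqrt(3 + H)/9)
Q = 2
S(p, t) = I*sqrt(2)/9 (S(p, t) = sqrt(3 - 5)/9 = sqrt(-2)/9 = (I*sqrt(2))/9 = I*sqrt(2)/9)
r(A, C) = -15 - 45*I*A*sqrt(2) (r(A, C) = -15 + 5*((2/((I*sqrt(2)/9)))*A) = -15 + 5*((2*(-9*I*sqrt(2)/2))*A) = -15 + 5*((-9*I*sqrt(2))*A) = -15 + 5*(-9*I*A*sqrt(2)) = -15 - 45*I*A*sqrt(2))
c(0, 37) - 1418*r(11, -5) = -38 - 1418*(-15 - 45*I*11*sqrt(2)) = -38 - 1418*(-15 - 495*I*sqrt(2)) = -38 + (21270 + 701910*I*sqrt(2)) = 21232 + 701910*I*sqrt(2)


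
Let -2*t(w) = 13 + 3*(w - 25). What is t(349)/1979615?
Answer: -197/791846 ≈ -0.00024879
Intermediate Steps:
t(w) = 31 - 3*w/2 (t(w) = -(13 + 3*(w - 25))/2 = -(13 + 3*(-25 + w))/2 = -(13 + (-75 + 3*w))/2 = -(-62 + 3*w)/2 = 31 - 3*w/2)
t(349)/1979615 = (31 - 3/2*349)/1979615 = (31 - 1047/2)*(1/1979615) = -985/2*1/1979615 = -197/791846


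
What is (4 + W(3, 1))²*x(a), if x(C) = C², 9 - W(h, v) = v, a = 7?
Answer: 7056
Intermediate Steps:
W(h, v) = 9 - v
(4 + W(3, 1))²*x(a) = (4 + (9 - 1*1))²*7² = (4 + (9 - 1))²*49 = (4 + 8)²*49 = 12²*49 = 144*49 = 7056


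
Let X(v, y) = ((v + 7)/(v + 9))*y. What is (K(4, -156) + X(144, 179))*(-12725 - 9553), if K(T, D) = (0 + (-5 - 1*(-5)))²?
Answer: -200717354/51 ≈ -3.9356e+6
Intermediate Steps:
K(T, D) = 0 (K(T, D) = (0 + (-5 + 5))² = (0 + 0)² = 0² = 0)
X(v, y) = y*(7 + v)/(9 + v) (X(v, y) = ((7 + v)/(9 + v))*y = y*(7 + v)/(9 + v))
(K(4, -156) + X(144, 179))*(-12725 - 9553) = (0 + 179*(7 + 144)/(9 + 144))*(-12725 - 9553) = (0 + 179*151/153)*(-22278) = (0 + 179*(1/153)*151)*(-22278) = (0 + 27029/153)*(-22278) = (27029/153)*(-22278) = -200717354/51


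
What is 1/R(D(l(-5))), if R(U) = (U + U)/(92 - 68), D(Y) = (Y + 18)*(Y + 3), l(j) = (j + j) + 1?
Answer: -2/9 ≈ -0.22222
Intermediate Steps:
l(j) = 1 + 2*j (l(j) = 2*j + 1 = 1 + 2*j)
D(Y) = (3 + Y)*(18 + Y) (D(Y) = (18 + Y)*(3 + Y) = (3 + Y)*(18 + Y))
R(U) = U/12 (R(U) = (2*U)/24 = (2*U)*(1/24) = U/12)
1/R(D(l(-5))) = 1/((54 + (1 + 2*(-5))**2 + 21*(1 + 2*(-5)))/12) = 1/((54 + (1 - 10)**2 + 21*(1 - 10))/12) = 1/((54 + (-9)**2 + 21*(-9))/12) = 1/((54 + 81 - 189)/12) = 1/((1/12)*(-54)) = 1/(-9/2) = -2/9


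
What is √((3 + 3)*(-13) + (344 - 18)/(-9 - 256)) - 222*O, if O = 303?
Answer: -67266 + 2*I*√1390985/265 ≈ -67266.0 + 8.9011*I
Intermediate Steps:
√((3 + 3)*(-13) + (344 - 18)/(-9 - 256)) - 222*O = √((3 + 3)*(-13) + (344 - 18)/(-9 - 256)) - 222*303 = √(6*(-13) + 326/(-265)) - 67266 = √(-78 + 326*(-1/265)) - 67266 = √(-78 - 326/265) - 67266 = √(-20996/265) - 67266 = 2*I*√1390985/265 - 67266 = -67266 + 2*I*√1390985/265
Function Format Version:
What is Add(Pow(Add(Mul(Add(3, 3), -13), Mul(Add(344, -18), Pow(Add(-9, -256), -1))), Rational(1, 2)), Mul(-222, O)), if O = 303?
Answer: Add(-67266, Mul(Rational(2, 265), I, Pow(1390985, Rational(1, 2)))) ≈ Add(-67266., Mul(8.9011, I))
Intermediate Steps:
Add(Pow(Add(Mul(Add(3, 3), -13), Mul(Add(344, -18), Pow(Add(-9, -256), -1))), Rational(1, 2)), Mul(-222, O)) = Add(Pow(Add(Mul(Add(3, 3), -13), Mul(Add(344, -18), Pow(Add(-9, -256), -1))), Rational(1, 2)), Mul(-222, 303)) = Add(Pow(Add(Mul(6, -13), Mul(326, Pow(-265, -1))), Rational(1, 2)), -67266) = Add(Pow(Add(-78, Mul(326, Rational(-1, 265))), Rational(1, 2)), -67266) = Add(Pow(Add(-78, Rational(-326, 265)), Rational(1, 2)), -67266) = Add(Pow(Rational(-20996, 265), Rational(1, 2)), -67266) = Add(Mul(Rational(2, 265), I, Pow(1390985, Rational(1, 2))), -67266) = Add(-67266, Mul(Rational(2, 265), I, Pow(1390985, Rational(1, 2))))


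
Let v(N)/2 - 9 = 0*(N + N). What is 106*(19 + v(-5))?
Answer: 3922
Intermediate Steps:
v(N) = 18 (v(N) = 18 + 2*(0*(N + N)) = 18 + 2*(0*(2*N)) = 18 + 2*0 = 18 + 0 = 18)
106*(19 + v(-5)) = 106*(19 + 18) = 106*37 = 3922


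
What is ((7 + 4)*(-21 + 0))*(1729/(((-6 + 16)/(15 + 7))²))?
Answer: -48327279/25 ≈ -1.9331e+6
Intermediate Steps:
((7 + 4)*(-21 + 0))*(1729/(((-6 + 16)/(15 + 7))²)) = (11*(-21))*(1729/((10/22)²)) = -399399/((10*(1/22))²) = -399399/((5/11)²) = -399399/25/121 = -399399*121/25 = -231*209209/25 = -48327279/25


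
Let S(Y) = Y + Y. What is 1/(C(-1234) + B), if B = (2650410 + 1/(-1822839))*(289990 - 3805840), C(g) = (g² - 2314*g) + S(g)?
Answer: -607613/5662005054488317218 ≈ -1.0731e-13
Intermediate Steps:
S(Y) = 2*Y
C(g) = g² - 2312*g (C(g) = (g² - 2314*g) + 2*g = g² - 2312*g)
B = -5662007713259408550/607613 (B = (2650410 - 1/1822839)*(-3515850) = (4831270713989/1822839)*(-3515850) = -5662007713259408550/607613 ≈ -9.3184e+12)
1/(C(-1234) + B) = 1/(-1234*(-2312 - 1234) - 5662007713259408550/607613) = 1/(-1234*(-3546) - 5662007713259408550/607613) = 1/(4375764 - 5662007713259408550/607613) = 1/(-5662005054488317218/607613) = -607613/5662005054488317218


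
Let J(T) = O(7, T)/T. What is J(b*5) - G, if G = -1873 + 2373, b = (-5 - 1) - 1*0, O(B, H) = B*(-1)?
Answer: -14993/30 ≈ -499.77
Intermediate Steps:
O(B, H) = -B
b = -6 (b = -6 + 0 = -6)
J(T) = -7/T (J(T) = (-1*7)/T = -7/T)
G = 500
J(b*5) - G = -7/((-6*5)) - 1*500 = -7/(-30) - 500 = -7*(-1/30) - 500 = 7/30 - 500 = -14993/30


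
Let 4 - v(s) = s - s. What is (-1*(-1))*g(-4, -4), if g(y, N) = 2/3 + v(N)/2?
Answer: 8/3 ≈ 2.6667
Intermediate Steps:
v(s) = 4 (v(s) = 4 - (s - s) = 4 - 1*0 = 4 + 0 = 4)
g(y, N) = 8/3 (g(y, N) = 2/3 + 4/2 = 2*(⅓) + 4*(½) = ⅔ + 2 = 8/3)
(-1*(-1))*g(-4, -4) = -1*(-1)*(8/3) = 1*(8/3) = 8/3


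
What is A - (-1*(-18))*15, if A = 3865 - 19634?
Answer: -16039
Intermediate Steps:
A = -15769
A - (-1*(-18))*15 = -15769 - (-1*(-18))*15 = -15769 - 18*15 = -15769 - 1*270 = -15769 - 270 = -16039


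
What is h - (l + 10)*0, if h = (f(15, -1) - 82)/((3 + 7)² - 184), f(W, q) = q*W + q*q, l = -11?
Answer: 8/7 ≈ 1.1429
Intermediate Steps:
f(W, q) = q² + W*q (f(W, q) = W*q + q² = q² + W*q)
h = 8/7 (h = (-(15 - 1) - 82)/((3 + 7)² - 184) = (-1*14 - 82)/(10² - 184) = (-14 - 82)/(100 - 184) = -96/(-84) = -96*(-1/84) = 8/7 ≈ 1.1429)
h - (l + 10)*0 = 8/7 - (-11 + 10)*0 = 8/7 - (-1)*0 = 8/7 - 1*0 = 8/7 + 0 = 8/7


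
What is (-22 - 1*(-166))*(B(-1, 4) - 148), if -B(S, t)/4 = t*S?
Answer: -19008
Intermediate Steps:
B(S, t) = -4*S*t (B(S, t) = -4*t*S = -4*S*t)
(-22 - 1*(-166))*(B(-1, 4) - 148) = (-22 - 1*(-166))*(-4*(-1)*4 - 148) = (-22 + 166)*(16 - 148) = 144*(-132) = -19008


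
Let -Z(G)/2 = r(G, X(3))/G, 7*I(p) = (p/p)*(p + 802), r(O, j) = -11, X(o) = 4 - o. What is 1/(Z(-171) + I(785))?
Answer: 1197/271223 ≈ 0.0044133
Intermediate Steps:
I(p) = 802/7 + p/7 (I(p) = ((p/p)*(p + 802))/7 = (1*(802 + p))/7 = (802 + p)/7 = 802/7 + p/7)
Z(G) = 22/G (Z(G) = -(-22)/G = 22/G)
1/(Z(-171) + I(785)) = 1/(22/(-171) + (802/7 + (⅐)*785)) = 1/(22*(-1/171) + (802/7 + 785/7)) = 1/(-22/171 + 1587/7) = 1/(271223/1197) = 1197/271223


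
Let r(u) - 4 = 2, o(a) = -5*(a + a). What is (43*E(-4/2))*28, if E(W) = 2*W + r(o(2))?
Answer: 2408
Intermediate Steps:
o(a) = -10*a
r(u) = 6 (r(u) = 4 + 2 = 6)
E(W) = 6 + 2*W (E(W) = 2*W + 6 = 6 + 2*W)
(43*E(-4/2))*28 = (43*(6 + 2*(-4/2)))*28 = (43*(6 + 2*(-4*½)))*28 = (43*(6 + 2*(-2)))*28 = (43*(6 - 4))*28 = (43*2)*28 = 86*28 = 2408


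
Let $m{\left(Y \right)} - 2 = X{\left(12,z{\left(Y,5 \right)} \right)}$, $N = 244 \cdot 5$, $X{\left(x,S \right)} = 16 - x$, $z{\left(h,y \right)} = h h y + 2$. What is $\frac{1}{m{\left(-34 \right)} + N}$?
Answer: $\frac{1}{1226} \approx 0.00081566$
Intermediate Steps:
$z{\left(h,y \right)} = 2 + y h^{2}$ ($z{\left(h,y \right)} = h^{2} y + 2 = y h^{2} + 2 = 2 + y h^{2}$)
$N = 1220$
$m{\left(Y \right)} = 6$ ($m{\left(Y \right)} = 2 + \left(16 - 12\right) = 2 + 4 = 6$)
$\frac{1}{m{\left(-34 \right)} + N} = \frac{1}{6 + 1220} = \frac{1}{1226}$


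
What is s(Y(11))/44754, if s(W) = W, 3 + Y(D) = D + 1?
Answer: 3/14918 ≈ 0.00020110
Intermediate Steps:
Y(D) = -2 + D (Y(D) = -3 + (D + 1) = -3 + (1 + D) = -2 + D)
s(Y(11))/44754 = (-2 + 11)/44754 = 9*(1/44754) = 3/14918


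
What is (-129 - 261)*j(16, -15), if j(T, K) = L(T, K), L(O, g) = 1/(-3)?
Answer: 130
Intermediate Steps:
L(O, g) = -⅓
j(T, K) = -⅓
(-129 - 261)*j(16, -15) = (-129 - 261)*(-⅓) = -390*(-⅓) = 130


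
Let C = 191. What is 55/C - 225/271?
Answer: -28070/51761 ≈ -0.54230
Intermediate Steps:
55/C - 225/271 = 55/191 - 225/271 = -28070/51761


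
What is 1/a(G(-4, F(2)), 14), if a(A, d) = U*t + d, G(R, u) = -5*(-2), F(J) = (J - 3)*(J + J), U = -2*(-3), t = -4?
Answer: -1/10 ≈ -0.10000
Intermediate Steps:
U = 6
F(J) = 2*J*(-3 + J) (F(J) = (-3 + J)*(2*J) = 2*J*(-3 + J))
G(R, u) = 10
a(A, d) = -24 + d (a(A, d) = 6*(-4) + d = -24 + d)
1/a(G(-4, F(2)), 14) = 1/(-24 + 14) = 1/(-10) = -1/10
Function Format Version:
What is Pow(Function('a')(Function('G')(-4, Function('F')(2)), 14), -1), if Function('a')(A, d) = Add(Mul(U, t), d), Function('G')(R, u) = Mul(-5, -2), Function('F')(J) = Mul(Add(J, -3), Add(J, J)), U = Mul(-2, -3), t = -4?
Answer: Rational(-1, 10) ≈ -0.10000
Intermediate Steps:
U = 6
Function('F')(J) = Mul(2, J, Add(-3, J)) (Function('F')(J) = Mul(Add(-3, J), Mul(2, J)) = Mul(2, J, Add(-3, J)))
Function('G')(R, u) = 10
Function('a')(A, d) = Add(-24, d) (Function('a')(A, d) = Add(Mul(6, -4), d) = Add(-24, d))
Pow(Function('a')(Function('G')(-4, Function('F')(2)), 14), -1) = Pow(Add(-24, 14), -1) = Pow(-10, -1) = Rational(-1, 10)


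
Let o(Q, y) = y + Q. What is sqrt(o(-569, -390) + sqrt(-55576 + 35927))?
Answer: sqrt(-959 + 7*I*sqrt(401)) ≈ 2.2573 + 31.05*I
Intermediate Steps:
o(Q, y) = Q + y
sqrt(o(-569, -390) + sqrt(-55576 + 35927)) = sqrt((-569 - 390) + sqrt(-55576 + 35927)) = sqrt(-959 + sqrt(-19649)) = sqrt(-959 + 7*I*sqrt(401))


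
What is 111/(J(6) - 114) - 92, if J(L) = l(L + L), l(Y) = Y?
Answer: -3165/34 ≈ -93.088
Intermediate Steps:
J(L) = 2*L (J(L) = L + L = 2*L)
111/(J(6) - 114) - 92 = 111/(2*6 - 114) - 92 = 111/(12 - 114) - 92 = 111/(-102) - 92 = -1/102*111 - 92 = -37/34 - 92 = -3165/34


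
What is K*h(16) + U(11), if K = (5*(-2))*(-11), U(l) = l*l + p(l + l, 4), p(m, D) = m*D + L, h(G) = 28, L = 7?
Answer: 3296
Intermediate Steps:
p(m, D) = 7 + D*m (p(m, D) = m*D + 7 = D*m + 7 = 7 + D*m)
U(l) = 7 + l² + 8*l (U(l) = l*l + (7 + 4*(l + l)) = l² + (7 + 4*(2*l)) = l² + (7 + 8*l) = 7 + l² + 8*l)
K = 110 (K = -10*(-11) = 110)
K*h(16) + U(11) = 110*28 + (7 + 11² + 8*11) = 3080 + (7 + 121 + 88) = 3080 + 216 = 3296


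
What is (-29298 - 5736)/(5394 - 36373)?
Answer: 35034/30979 ≈ 1.1309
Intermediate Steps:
(-29298 - 5736)/(5394 - 36373) = -35034/(-30979) = -35034*(-1/30979) = 35034/30979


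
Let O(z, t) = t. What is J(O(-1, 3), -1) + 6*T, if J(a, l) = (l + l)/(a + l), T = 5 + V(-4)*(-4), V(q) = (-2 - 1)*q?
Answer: -259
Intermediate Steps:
V(q) = -3*q
T = -43 (T = 5 - 3*(-4)*(-4) = 5 + 12*(-4) = 5 - 48 = -43)
J(a, l) = 2*l/(a + l) (J(a, l) = (2*l)/(a + l) = 2*l/(a + l))
J(O(-1, 3), -1) + 6*T = 2*(-1)/(3 - 1) + 6*(-43) = 2*(-1)/2 - 258 = 2*(-1)*(1/2) - 258 = -1 - 258 = -259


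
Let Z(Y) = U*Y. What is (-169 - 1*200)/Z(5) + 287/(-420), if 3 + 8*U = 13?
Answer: -17917/300 ≈ -59.723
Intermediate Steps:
U = 5/4 (U = -3/8 + (⅛)*13 = -3/8 + 13/8 = 5/4 ≈ 1.2500)
Z(Y) = 5*Y/4
(-169 - 1*200)/Z(5) + 287/(-420) = (-169 - 1*200)/(((5/4)*5)) + 287/(-420) = (-169 - 200)/(25/4) + 287*(-1/420) = -369*4/25 - 41/60 = -1476/25 - 41/60 = -17917/300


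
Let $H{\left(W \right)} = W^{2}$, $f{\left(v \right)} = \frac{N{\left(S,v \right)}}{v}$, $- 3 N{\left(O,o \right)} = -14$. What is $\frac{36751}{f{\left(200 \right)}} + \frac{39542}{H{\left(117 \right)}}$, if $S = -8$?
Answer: $\frac{150925608494}{95823} \approx 1.575 \cdot 10^{6}$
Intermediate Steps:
$N{\left(O,o \right)} = \frac{14}{3}$ ($N{\left(O,o \right)} = \left(- \frac{1}{3}\right) \left(-14\right) = \frac{14}{3}$)
$f{\left(v \right)} = \frac{14}{3 v}$
$\frac{36751}{f{\left(200 \right)}} + \frac{39542}{H{\left(117 \right)}} = \frac{36751}{\frac{14}{3} \cdot \frac{1}{200}} + \frac{39542}{117^{2}} = \frac{36751}{\frac{14}{3} \cdot \frac{1}{200}} + \frac{39542}{13689} = \frac{36751}{\frac{7}{300}} + 39542 \cdot \frac{1}{13689} = 36751 \cdot \frac{300}{7} + \frac{39542}{13689} = \frac{11025300}{7} + \frac{39542}{13689} = \frac{150925608494}{95823}$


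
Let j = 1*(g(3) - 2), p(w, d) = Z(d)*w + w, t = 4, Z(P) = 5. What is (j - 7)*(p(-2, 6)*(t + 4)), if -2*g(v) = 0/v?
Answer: 864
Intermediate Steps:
g(v) = 0 (g(v) = -0/v = -½*0 = 0)
p(w, d) = 6*w (p(w, d) = 5*w + w = 6*w)
j = -2 (j = 1*(0 - 2) = 1*(-2) = -2)
(j - 7)*(p(-2, 6)*(t + 4)) = (-2 - 7)*((6*(-2))*(4 + 4)) = -(-108)*8 = -9*(-96) = 864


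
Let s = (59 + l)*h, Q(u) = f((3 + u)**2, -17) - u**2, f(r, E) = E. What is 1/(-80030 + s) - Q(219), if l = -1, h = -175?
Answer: 4326656039/90180 ≈ 47978.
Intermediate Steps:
Q(u) = -17 - u**2
s = -10150 (s = (59 - 1)*(-175) = 58*(-175) = -10150)
1/(-80030 + s) - Q(219) = 1/(-80030 - 10150) - (-17 - 1*219**2) = 1/(-90180) - (-17 - 1*47961) = -1/90180 - (-17 - 47961) = -1/90180 - 1*(-47978) = -1/90180 + 47978 = 4326656039/90180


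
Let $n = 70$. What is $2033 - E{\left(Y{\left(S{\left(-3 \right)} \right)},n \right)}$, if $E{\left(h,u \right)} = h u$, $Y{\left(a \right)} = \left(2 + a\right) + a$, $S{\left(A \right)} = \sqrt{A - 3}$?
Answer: $1893 - 140 i \sqrt{6} \approx 1893.0 - 342.93 i$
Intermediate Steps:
$S{\left(A \right)} = \sqrt{-3 + A}$
$Y{\left(a \right)} = 2 + 2 a$
$2033 - E{\left(Y{\left(S{\left(-3 \right)} \right)},n \right)} = 2033 - \left(2 + 2 \sqrt{-3 - 3}\right) 70 = 2033 - \left(2 + 2 \sqrt{-6}\right) 70 = 2033 - \left(2 + 2 i \sqrt{6}\right) 70 = 2033 - \left(140 + 140 i \sqrt{6}\right) = 1893 - 140 i \sqrt{6}$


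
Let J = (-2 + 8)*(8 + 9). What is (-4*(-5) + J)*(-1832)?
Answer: -223504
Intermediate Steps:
J = 102 (J = 6*17 = 102)
(-4*(-5) + J)*(-1832) = (-4*(-5) + 102)*(-1832) = (20 + 102)*(-1832) = 122*(-1832) = -223504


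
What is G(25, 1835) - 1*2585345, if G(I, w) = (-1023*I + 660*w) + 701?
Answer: -1399119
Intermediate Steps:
G(I, w) = 701 - 1023*I + 660*w
G(25, 1835) - 1*2585345 = (701 - 1023*25 + 660*1835) - 1*2585345 = (701 - 25575 + 1211100) - 2585345 = 1186226 - 2585345 = -1399119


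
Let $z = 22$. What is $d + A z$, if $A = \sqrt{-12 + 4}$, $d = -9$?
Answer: $-9 + 44 i \sqrt{2} \approx -9.0 + 62.225 i$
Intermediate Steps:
$A = 2 i \sqrt{2}$ ($A = \sqrt{-8} = 2 i \sqrt{2} \approx 2.8284 i$)
$d + A z = -9 + 2 i \sqrt{2} \cdot 22 = -9 + 44 i \sqrt{2}$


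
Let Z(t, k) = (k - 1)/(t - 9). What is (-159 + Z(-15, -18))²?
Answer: 14417209/576 ≈ 25030.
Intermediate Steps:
Z(t, k) = (-1 + k)/(-9 + t)
(-159 + Z(-15, -18))² = (-159 + (-1 - 18)/(-9 - 15))² = (-159 - 19/(-24))² = (-159 - 1/24*(-19))² = (-159 + 19/24)² = (-3797/24)² = 14417209/576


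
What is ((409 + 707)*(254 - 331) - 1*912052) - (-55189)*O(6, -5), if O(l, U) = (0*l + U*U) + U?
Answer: 105796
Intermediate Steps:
O(l, U) = U + U² (O(l, U) = (0 + U²) + U = U² + U = U + U²)
((409 + 707)*(254 - 331) - 1*912052) - (-55189)*O(6, -5) = ((409 + 707)*(254 - 331) - 1*912052) - (-55189)*(-5*(1 - 5)) = (1116*(-77) - 912052) - (-55189)*(-5*(-4)) = (-85932 - 912052) - (-55189)*20 = -997984 - 1*(-1103780) = -997984 + 1103780 = 105796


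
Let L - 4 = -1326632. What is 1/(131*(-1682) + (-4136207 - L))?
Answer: -1/3029921 ≈ -3.3004e-7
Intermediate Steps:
L = -1326628 (L = 4 - 1326632 = -1326628)
1/(131*(-1682) + (-4136207 - L)) = 1/(131*(-1682) + (-4136207 - 1*(-1326628))) = 1/(-220342 + (-4136207 + 1326628)) = 1/(-220342 - 2809579) = 1/(-3029921) = -1/3029921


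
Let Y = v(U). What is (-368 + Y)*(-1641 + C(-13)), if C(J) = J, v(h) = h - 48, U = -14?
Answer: 711220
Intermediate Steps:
v(h) = -48 + h
Y = -62 (Y = -48 - 14 = -62)
(-368 + Y)*(-1641 + C(-13)) = (-368 - 62)*(-1641 - 13) = -430*(-1654) = 711220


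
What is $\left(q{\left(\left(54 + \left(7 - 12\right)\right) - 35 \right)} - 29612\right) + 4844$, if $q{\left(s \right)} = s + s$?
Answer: $-24740$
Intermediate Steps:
$q{\left(s \right)} = 2 s$
$\left(q{\left(\left(54 + \left(7 - 12\right)\right) - 35 \right)} - 29612\right) + 4844 = \left(2 \left(\left(54 + \left(7 - 12\right)\right) - 35\right) - 29612\right) + 4844 = \left(2 \left(\left(54 - 5\right) - 35\right) - 29612\right) + 4844 = \left(2 \left(49 - 35\right) - 29612\right) + 4844 = \left(2 \cdot 14 - 29612\right) + 4844 = \left(28 - 29612\right) + 4844 = -29584 + 4844 = -24740$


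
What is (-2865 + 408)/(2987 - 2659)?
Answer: -2457/328 ≈ -7.4909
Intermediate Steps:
(-2865 + 408)/(2987 - 2659) = -2457/328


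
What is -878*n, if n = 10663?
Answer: -9362114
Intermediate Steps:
-878*n = -878*10663 = -9362114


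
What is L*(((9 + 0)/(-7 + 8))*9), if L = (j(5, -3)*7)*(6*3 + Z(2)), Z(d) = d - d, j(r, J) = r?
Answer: 51030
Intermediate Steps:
Z(d) = 0
L = 630 (L = (5*7)*(6*3 + 0) = 35*(18 + 0) = 35*18 = 630)
L*(((9 + 0)/(-7 + 8))*9) = 630*(((9 + 0)/(-7 + 8))*9) = 630*((9/1)*9) = 630*((9*1)*9) = 630*(9*9) = 630*81 = 51030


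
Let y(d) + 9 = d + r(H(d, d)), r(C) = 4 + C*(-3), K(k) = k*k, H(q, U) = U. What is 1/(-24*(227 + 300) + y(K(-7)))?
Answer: -1/12751 ≈ -7.8425e-5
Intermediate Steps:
K(k) = k²
r(C) = 4 - 3*C
y(d) = -5 - 2*d (y(d) = -9 + (d + (4 - 3*d)) = -9 + (4 - 2*d) = -5 - 2*d)
1/(-24*(227 + 300) + y(K(-7))) = 1/(-24*(227 + 300) + (-5 - 2*(-7)²)) = 1/(-24*527 + (-5 - 2*49)) = 1/(-12648 + (-5 - 98)) = 1/(-12648 - 103) = 1/(-12751) = -1/12751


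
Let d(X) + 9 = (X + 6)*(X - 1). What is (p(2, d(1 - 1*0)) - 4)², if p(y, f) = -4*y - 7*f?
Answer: 2601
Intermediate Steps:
d(X) = -9 + (-1 + X)*(6 + X) (d(X) = -9 + (X + 6)*(X - 1) = -9 + (6 + X)*(-1 + X) = -9 + (-1 + X)*(6 + X))
p(y, f) = -7*f - 4*y
(p(2, d(1 - 1*0)) - 4)² = ((-7*(-15 + (1 - 1*0)² + 5*(1 - 1*0)) - 4*2) - 4)² = ((-7*(-15 + (1 + 0)² + 5*(1 + 0)) - 8) - 4)² = ((-7*(-15 + 1² + 5*1) - 8) - 4)² = ((-7*(-15 + 1 + 5) - 8) - 4)² = ((-7*(-9) - 8) - 4)² = ((63 - 8) - 4)² = (55 - 4)² = 51² = 2601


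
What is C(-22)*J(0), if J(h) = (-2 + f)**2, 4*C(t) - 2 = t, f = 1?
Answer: -5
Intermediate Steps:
C(t) = 1/2 + t/4
J(h) = 1 (J(h) = (-2 + 1)**2 = (-1)**2 = 1)
C(-22)*J(0) = (1/2 + (1/4)*(-22))*1 = (1/2 - 11/2)*1 = -5*1 = -5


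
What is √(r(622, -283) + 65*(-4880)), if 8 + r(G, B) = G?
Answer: I*√316586 ≈ 562.66*I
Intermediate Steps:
r(G, B) = -8 + G
√(r(622, -283) + 65*(-4880)) = √((-8 + 622) + 65*(-4880)) = √(614 - 317200) = √(-316586) = I*√316586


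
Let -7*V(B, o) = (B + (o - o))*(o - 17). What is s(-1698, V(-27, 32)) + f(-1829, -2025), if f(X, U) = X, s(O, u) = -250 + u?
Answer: -14148/7 ≈ -2021.1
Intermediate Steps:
V(B, o) = -B*(-17 + o)/7 (V(B, o) = -(B + (o - o))*(o - 17)/7 = -(B + 0)*(-17 + o)/7 = -B*(-17 + o)/7)
s(-1698, V(-27, 32)) + f(-1829, -2025) = (-250 + (1/7)*(-27)*(17 - 1*32)) - 1829 = (-250 + (1/7)*(-27)*(17 - 32)) - 1829 = (-250 + (1/7)*(-27)*(-15)) - 1829 = (-250 + 405/7) - 1829 = -1345/7 - 1829 = -14148/7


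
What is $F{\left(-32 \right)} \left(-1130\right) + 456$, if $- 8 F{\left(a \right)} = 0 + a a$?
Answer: $145096$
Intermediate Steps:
$F{\left(a \right)} = - \frac{a^{2}}{8}$ ($F{\left(a \right)} = - \frac{0 + a a}{8} = - \frac{0 + a^{2}}{8} = - \frac{a^{2}}{8}$)
$F{\left(-32 \right)} \left(-1130\right) + 456 = - \frac{\left(-32\right)^{2}}{8} \left(-1130\right) + 456 = \left(- \frac{1}{8}\right) 1024 \left(-1130\right) + 456 = \left(-128\right) \left(-1130\right) + 456 = 144640 + 456 = 145096$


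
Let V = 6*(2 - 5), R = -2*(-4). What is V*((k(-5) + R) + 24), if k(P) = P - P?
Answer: -576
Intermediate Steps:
k(P) = 0
R = 8
V = -18 (V = 6*(-3) = -18)
V*((k(-5) + R) + 24) = -18*((0 + 8) + 24) = -18*(8 + 24) = -18*32 = -576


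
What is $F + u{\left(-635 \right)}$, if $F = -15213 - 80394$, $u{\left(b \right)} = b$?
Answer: $-96242$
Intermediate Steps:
$F = -95607$
$F + u{\left(-635 \right)} = -95607 - 635 = -96242$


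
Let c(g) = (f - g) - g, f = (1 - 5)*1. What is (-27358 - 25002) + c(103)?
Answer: -52570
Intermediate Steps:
f = -4 (f = -4*1 = -4)
c(g) = -4 - 2*g (c(g) = (-4 - g) - g = -4 - 2*g)
(-27358 - 25002) + c(103) = (-27358 - 25002) + (-4 - 2*103) = -52360 + (-4 - 206) = -52360 - 210 = -52570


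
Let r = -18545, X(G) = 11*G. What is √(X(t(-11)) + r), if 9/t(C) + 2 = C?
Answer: 4*I*√195962/13 ≈ 136.21*I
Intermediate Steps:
t(C) = 9/(-2 + C)
√(X(t(-11)) + r) = √(11*(9/(-2 - 11)) - 18545) = √(11*(9/(-13)) - 18545) = √(11*(9*(-1/13)) - 18545) = √(11*(-9/13) - 18545) = √(-99/13 - 18545) = √(-241184/13) = 4*I*√195962/13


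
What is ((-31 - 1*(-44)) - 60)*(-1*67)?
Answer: 3149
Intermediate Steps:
((-31 - 1*(-44)) - 60)*(-1*67) = ((-31 + 44) - 60)*(-67) = (13 - 60)*(-67) = -47*(-67) = 3149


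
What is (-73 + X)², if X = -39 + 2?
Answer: 12100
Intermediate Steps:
X = -37
(-73 + X)² = (-73 - 37)² = (-110)² = 12100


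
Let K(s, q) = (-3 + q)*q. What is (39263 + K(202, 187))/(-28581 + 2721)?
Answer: -24557/8620 ≈ -2.8488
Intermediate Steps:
K(s, q) = q*(-3 + q)
(39263 + K(202, 187))/(-28581 + 2721) = (39263 + 187*(-3 + 187))/(-28581 + 2721) = (39263 + 187*184)/(-25860) = (39263 + 34408)*(-1/25860) = 73671*(-1/25860) = -24557/8620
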